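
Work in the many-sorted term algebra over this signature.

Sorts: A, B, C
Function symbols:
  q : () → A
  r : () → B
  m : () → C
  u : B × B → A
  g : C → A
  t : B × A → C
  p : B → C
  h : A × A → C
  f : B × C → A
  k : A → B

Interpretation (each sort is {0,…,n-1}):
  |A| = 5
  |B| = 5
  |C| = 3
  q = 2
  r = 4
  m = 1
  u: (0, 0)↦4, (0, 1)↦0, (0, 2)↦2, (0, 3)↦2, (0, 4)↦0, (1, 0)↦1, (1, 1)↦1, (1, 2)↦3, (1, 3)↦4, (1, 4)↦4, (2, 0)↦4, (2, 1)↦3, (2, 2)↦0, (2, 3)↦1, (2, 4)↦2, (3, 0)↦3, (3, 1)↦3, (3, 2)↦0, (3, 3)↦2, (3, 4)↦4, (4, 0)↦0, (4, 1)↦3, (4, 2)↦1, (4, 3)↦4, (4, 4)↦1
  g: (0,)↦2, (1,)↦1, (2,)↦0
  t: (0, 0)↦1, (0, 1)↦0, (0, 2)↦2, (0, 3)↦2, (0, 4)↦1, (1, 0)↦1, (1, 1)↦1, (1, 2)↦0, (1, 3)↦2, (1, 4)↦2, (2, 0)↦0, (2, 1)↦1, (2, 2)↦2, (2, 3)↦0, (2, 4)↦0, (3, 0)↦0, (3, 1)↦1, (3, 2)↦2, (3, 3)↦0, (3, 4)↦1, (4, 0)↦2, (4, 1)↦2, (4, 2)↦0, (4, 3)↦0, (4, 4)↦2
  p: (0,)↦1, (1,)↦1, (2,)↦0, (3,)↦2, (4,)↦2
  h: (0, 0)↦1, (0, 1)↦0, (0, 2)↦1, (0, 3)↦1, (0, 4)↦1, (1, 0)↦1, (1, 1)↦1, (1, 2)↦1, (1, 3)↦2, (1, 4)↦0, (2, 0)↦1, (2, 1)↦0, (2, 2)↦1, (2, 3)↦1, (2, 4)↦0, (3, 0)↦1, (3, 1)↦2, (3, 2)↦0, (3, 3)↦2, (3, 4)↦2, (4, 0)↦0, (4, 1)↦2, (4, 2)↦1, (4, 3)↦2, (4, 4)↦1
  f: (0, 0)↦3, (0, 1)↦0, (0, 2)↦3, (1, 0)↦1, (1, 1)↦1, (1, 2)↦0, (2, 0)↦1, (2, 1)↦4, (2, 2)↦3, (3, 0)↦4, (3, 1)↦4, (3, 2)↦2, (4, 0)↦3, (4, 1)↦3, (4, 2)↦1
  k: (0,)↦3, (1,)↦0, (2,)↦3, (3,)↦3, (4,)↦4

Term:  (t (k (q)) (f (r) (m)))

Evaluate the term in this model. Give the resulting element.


value = 0

  q = 2
  (k (q)) = k(2,) = 3
  r = 4
  m = 1
  (f (r) (m)) = f(4, 1) = 3
  (t (k (q)) (f (r) (m))) = t(3, 3) = 0


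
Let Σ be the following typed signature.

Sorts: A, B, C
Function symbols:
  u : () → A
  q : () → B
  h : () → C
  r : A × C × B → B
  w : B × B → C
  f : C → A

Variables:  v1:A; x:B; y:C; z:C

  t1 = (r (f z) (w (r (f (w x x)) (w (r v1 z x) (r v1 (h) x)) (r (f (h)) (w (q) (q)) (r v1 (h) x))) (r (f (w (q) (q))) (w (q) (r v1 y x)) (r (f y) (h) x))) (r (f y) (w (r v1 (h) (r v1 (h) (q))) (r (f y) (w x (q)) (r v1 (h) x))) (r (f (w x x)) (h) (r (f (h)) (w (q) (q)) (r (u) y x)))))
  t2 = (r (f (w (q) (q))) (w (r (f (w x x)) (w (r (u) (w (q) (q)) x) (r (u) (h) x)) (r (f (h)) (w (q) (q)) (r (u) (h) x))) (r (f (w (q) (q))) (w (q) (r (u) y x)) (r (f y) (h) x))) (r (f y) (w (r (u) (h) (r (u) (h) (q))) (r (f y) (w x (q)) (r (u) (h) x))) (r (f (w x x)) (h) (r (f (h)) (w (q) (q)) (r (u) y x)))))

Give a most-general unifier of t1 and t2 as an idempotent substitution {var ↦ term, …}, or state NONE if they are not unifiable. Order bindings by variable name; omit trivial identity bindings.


{v1 ↦ (u), z ↦ (w (q) (q))}


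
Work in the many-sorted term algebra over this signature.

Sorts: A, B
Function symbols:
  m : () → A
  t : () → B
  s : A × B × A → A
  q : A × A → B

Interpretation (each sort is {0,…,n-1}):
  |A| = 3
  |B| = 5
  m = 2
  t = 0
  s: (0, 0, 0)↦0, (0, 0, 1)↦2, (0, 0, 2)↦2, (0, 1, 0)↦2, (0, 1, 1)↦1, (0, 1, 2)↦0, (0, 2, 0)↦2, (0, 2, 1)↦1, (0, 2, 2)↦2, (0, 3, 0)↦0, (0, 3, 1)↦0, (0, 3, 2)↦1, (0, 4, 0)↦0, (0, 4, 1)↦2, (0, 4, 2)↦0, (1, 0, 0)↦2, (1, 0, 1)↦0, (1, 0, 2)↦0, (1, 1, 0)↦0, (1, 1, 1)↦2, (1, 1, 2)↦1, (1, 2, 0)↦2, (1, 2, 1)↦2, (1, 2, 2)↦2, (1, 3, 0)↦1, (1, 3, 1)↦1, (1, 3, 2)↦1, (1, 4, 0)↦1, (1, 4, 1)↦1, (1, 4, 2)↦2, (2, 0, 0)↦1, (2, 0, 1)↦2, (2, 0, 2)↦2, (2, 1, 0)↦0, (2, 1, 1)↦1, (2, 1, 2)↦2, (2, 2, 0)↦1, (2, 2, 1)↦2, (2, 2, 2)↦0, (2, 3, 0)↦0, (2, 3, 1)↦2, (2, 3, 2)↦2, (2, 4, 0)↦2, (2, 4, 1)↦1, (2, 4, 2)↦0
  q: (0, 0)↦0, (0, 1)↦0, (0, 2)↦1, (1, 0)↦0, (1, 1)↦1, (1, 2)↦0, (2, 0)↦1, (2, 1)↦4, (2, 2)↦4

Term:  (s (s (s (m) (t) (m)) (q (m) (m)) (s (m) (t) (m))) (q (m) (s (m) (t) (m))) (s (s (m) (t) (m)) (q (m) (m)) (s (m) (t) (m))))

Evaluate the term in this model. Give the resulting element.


value = 0

  m = 2
  t = 0
  m = 2
  (s (m) (t) (m)) = s(2, 0, 2) = 2
  m = 2
  m = 2
  (q (m) (m)) = q(2, 2) = 4
  m = 2
  t = 0
  m = 2
  (s (m) (t) (m)) = s(2, 0, 2) = 2
  (s (s (m) (t) (m)) (q (m) (m)) (s (m) (t) (m))) = s(2, 4, 2) = 0
  m = 2
  m = 2
  t = 0
  m = 2
  (s (m) (t) (m)) = s(2, 0, 2) = 2
  (q (m) (s (m) (t) (m))) = q(2, 2) = 4
  m = 2
  t = 0
  m = 2
  (s (m) (t) (m)) = s(2, 0, 2) = 2
  m = 2
  m = 2
  (q (m) (m)) = q(2, 2) = 4
  m = 2
  t = 0
  m = 2
  (s (m) (t) (m)) = s(2, 0, 2) = 2
  (s (s (m) (t) (m)) (q (m) (m)) (s (m) (t) (m))) = s(2, 4, 2) = 0
  (s (s (s (m) (t) (m)) (q (m) (m)) (s (m) (t) (m))) (q (m) (s (m) (t) (m))) (s (s (m) (t) (m)) (q (m) (m)) (s (m) (t) (m)))) = s(0, 4, 0) = 0


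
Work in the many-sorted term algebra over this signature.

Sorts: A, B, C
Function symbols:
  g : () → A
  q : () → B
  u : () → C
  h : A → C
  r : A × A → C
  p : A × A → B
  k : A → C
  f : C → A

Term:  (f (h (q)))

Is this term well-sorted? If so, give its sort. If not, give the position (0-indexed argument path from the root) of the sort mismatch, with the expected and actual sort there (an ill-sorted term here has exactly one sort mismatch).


ill-sorted at position [0, 0]: expected A, got B

    (q) : B
  (h (q)) : ✗ arg 0 at [0, 0] has sort B, expected A


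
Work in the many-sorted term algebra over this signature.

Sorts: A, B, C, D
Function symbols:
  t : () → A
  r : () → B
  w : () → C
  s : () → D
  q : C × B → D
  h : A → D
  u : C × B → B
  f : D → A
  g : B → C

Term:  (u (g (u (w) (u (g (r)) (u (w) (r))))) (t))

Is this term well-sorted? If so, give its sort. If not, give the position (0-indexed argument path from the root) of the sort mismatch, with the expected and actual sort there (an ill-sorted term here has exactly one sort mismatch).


ill-sorted at position [1]: expected B, got A

      (w) : C
          (r) : B
        (g (r)) : C
          (w) : C
          (r) : B
        (u (w) (r)) : B
      (u (g (r)) (u (w) (r))) : B
    (u (w) (u (g (r)) (u (w) (r)))) : B
  (g (u (w) (u (g (r)) (u (w) (r))))) : C
  (t) : A
(u (g (u (w) (u (g (r)) (u (w) (r))))) (t)) : ✗ arg 1 at [1] has sort A, expected B


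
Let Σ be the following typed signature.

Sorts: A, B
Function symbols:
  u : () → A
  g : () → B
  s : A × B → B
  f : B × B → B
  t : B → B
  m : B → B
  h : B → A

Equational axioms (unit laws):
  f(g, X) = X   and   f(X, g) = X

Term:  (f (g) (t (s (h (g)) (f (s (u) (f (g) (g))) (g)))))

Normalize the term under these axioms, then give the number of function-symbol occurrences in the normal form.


size = 7

1. (f (g) (t (s (h (g)) (f (s (u) (f (g) (g))) (g)))))  →  (t (s (h (g)) (f (s (u) (f (g) (g))) (g))))
2. (t (s (h (g)) (f (s (u) (f (g) (g))) (g))))  →  (t (s (h (g)) (s (u) (f (g) (g)))))
3. (t (s (h (g)) (s (u) (f (g) (g)))))  →  (t (s (h (g)) (s (u) (g))))
normal form: (t (s (h (g)) (s (u) (g))))


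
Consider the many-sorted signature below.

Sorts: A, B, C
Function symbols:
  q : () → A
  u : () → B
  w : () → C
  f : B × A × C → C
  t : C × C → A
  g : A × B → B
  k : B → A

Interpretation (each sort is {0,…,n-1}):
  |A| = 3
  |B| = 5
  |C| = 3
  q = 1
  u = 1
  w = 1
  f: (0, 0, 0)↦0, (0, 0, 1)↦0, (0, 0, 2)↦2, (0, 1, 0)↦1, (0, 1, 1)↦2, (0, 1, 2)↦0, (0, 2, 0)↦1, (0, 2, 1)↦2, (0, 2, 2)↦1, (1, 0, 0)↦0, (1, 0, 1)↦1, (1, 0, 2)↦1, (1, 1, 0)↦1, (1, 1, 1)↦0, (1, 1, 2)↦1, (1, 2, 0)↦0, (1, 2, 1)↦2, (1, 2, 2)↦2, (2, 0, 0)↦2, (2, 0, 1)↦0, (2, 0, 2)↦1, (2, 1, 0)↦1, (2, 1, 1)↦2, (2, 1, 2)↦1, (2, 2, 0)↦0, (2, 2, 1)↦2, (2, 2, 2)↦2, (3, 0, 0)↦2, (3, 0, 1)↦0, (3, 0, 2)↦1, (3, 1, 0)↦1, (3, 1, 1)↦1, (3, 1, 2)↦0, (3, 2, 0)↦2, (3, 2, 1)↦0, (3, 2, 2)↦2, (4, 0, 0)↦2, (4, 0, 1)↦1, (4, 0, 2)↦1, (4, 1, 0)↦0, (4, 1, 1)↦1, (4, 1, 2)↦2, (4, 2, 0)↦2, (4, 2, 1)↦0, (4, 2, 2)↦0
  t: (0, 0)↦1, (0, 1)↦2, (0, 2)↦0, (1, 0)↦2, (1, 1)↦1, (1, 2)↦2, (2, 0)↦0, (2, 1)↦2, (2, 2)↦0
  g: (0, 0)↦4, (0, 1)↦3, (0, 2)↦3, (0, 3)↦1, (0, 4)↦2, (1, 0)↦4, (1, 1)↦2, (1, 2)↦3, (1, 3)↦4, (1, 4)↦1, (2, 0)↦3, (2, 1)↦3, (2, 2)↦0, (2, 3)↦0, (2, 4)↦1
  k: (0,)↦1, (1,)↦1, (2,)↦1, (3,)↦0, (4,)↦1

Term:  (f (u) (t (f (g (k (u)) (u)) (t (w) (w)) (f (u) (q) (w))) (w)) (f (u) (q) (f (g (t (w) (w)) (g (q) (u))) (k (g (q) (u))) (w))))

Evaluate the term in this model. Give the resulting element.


value = 1

  u = 1
  u = 1
  (k (u)) = k(1,) = 1
  u = 1
  (g (k (u)) (u)) = g(1, 1) = 2
  w = 1
  w = 1
  (t (w) (w)) = t(1, 1) = 1
  u = 1
  q = 1
  w = 1
  (f (u) (q) (w)) = f(1, 1, 1) = 0
  (f (g (k (u)) (u)) (t (w) (w)) (f (u) (q) (w))) = f(2, 1, 0) = 1
  w = 1
  (t (f (g (k (u)) (u)) (t (w) (w)) (f (u) (q) (w))) (w)) = t(1, 1) = 1
  u = 1
  q = 1
  w = 1
  w = 1
  (t (w) (w)) = t(1, 1) = 1
  q = 1
  u = 1
  (g (q) (u)) = g(1, 1) = 2
  (g (t (w) (w)) (g (q) (u))) = g(1, 2) = 3
  q = 1
  u = 1
  (g (q) (u)) = g(1, 1) = 2
  (k (g (q) (u))) = k(2,) = 1
  w = 1
  (f (g (t (w) (w)) (g (q) (u))) (k (g (q) (u))) (w)) = f(3, 1, 1) = 1
  (f (u) (q) (f (g (t (w) (w)) (g (q) (u))) (k (g (q) (u))) (w))) = f(1, 1, 1) = 0
  (f (u) (t (f (g (k (u)) (u)) (t (w) (w)) (f (u) (q) (w))) (w)) (f (u) (q) (f (g (t (w) (w)) (g (q) (u))) (k (g (q) (u))) (w)))) = f(1, 1, 0) = 1


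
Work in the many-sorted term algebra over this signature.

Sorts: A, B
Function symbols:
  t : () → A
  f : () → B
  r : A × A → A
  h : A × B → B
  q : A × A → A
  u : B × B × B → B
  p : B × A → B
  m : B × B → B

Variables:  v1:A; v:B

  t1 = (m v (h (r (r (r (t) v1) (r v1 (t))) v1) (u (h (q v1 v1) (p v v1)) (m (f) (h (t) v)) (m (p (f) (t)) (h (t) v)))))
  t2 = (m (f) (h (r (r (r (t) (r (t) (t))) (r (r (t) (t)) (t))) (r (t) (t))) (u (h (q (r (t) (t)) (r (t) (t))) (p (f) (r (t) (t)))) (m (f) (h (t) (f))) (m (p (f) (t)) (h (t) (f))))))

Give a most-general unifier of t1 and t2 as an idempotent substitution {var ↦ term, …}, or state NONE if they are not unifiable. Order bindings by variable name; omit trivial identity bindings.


{v ↦ (f), v1 ↦ (r (t) (t))}


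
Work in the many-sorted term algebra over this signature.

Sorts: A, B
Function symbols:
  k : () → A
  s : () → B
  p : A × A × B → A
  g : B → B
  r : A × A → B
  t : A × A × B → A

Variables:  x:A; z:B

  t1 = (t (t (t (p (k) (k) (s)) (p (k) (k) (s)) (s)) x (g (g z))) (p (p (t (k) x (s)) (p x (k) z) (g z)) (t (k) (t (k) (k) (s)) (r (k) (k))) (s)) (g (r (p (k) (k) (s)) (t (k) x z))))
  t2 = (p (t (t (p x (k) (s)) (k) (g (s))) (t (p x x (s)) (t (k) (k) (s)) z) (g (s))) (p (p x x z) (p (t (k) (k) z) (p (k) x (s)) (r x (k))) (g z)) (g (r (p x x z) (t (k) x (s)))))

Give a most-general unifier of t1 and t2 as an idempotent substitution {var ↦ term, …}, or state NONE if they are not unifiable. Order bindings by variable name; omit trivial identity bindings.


NONE (not unifiable)

head clash or occurs-check failure — not unifiable


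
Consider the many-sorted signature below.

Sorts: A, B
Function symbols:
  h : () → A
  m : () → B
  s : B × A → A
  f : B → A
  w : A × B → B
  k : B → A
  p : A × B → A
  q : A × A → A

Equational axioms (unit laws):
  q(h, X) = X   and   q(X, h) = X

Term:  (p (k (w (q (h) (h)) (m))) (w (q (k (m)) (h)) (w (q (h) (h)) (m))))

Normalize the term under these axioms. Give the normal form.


normal form = (p (k (w (h) (m))) (w (k (m)) (w (h) (m))))

1. (p (k (w (q (h) (h)) (m))) (w (q (k (m)) (h)) (w (q (h) (h)) (m))))  →  (p (k (w (h) (m))) (w (q (k (m)) (h)) (w (q (h) (h)) (m))))
2. (p (k (w (h) (m))) (w (q (k (m)) (h)) (w (q (h) (h)) (m))))  →  (p (k (w (h) (m))) (w (k (m)) (w (q (h) (h)) (m))))
3. (p (k (w (h) (m))) (w (k (m)) (w (q (h) (h)) (m))))  →  (p (k (w (h) (m))) (w (k (m)) (w (h) (m))))


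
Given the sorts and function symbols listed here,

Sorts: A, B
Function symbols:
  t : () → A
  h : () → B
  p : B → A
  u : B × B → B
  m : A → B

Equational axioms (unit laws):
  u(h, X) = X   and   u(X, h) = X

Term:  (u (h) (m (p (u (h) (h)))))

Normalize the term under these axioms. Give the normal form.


normal form = (m (p (h)))

1. (u (h) (m (p (u (h) (h)))))  →  (m (p (u (h) (h))))
2. (m (p (u (h) (h))))  →  (m (p (h)))


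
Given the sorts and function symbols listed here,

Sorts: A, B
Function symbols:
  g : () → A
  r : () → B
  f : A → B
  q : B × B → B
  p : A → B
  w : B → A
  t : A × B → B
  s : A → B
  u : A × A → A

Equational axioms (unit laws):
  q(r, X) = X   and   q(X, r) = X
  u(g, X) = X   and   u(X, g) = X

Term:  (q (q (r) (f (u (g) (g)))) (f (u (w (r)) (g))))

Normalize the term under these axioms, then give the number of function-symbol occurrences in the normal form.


1. (q (q (r) (f (u (g) (g)))) (f (u (w (r)) (g))))  →  (q (f (u (g) (g))) (f (u (w (r)) (g))))
2. (q (f (u (g) (g))) (f (u (w (r)) (g))))  →  (q (f (g)) (f (u (w (r)) (g))))
3. (q (f (g)) (f (u (w (r)) (g))))  →  (q (f (g)) (f (w (r))))
normal form: (q (f (g)) (f (w (r))))

size = 6


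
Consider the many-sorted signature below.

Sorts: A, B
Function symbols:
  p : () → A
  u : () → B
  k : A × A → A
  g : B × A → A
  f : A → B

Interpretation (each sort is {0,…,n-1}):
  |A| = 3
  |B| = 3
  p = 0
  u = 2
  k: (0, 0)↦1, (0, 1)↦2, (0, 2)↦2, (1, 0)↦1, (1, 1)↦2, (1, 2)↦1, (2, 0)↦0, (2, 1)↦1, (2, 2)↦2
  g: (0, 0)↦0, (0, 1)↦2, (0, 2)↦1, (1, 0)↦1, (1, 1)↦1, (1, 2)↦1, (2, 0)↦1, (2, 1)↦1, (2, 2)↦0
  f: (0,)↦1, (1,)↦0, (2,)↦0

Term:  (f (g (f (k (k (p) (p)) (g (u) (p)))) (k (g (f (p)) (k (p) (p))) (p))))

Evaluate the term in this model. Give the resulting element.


  p = 0
  p = 0
  (k (p) (p)) = k(0, 0) = 1
  u = 2
  p = 0
  (g (u) (p)) = g(2, 0) = 1
  (k (k (p) (p)) (g (u) (p))) = k(1, 1) = 2
  (f (k (k (p) (p)) (g (u) (p)))) = f(2,) = 0
  p = 0
  (f (p)) = f(0,) = 1
  p = 0
  p = 0
  (k (p) (p)) = k(0, 0) = 1
  (g (f (p)) (k (p) (p))) = g(1, 1) = 1
  p = 0
  (k (g (f (p)) (k (p) (p))) (p)) = k(1, 0) = 1
  (g (f (k (k (p) (p)) (g (u) (p)))) (k (g (f (p)) (k (p) (p))) (p))) = g(0, 1) = 2
  (f (g (f (k (k (p) (p)) (g (u) (p)))) (k (g (f (p)) (k (p) (p))) (p)))) = f(2,) = 0

value = 0


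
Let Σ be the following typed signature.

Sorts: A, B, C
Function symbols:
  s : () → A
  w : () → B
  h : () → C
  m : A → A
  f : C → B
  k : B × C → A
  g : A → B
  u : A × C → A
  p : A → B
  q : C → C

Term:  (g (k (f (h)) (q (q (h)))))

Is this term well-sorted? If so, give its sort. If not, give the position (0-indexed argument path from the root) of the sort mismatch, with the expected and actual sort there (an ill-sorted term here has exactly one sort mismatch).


well-sorted; sort = B

      (h) : C
    (f (h)) : B
        (h) : C
      (q (h)) : C
    (q (q (h))) : C
  (k (f (h)) (q (q (h)))) : A
(g (k (f (h)) (q (q (h))))) : B


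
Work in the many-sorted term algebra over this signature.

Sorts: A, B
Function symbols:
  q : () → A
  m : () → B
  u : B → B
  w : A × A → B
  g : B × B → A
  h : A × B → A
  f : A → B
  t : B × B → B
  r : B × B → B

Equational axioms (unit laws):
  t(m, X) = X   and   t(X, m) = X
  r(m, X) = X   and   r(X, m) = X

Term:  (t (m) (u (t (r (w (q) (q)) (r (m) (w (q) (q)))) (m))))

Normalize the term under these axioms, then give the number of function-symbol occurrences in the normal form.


1. (t (m) (u (t (r (w (q) (q)) (r (m) (w (q) (q)))) (m))))  →  (u (t (r (w (q) (q)) (r (m) (w (q) (q)))) (m)))
2. (u (t (r (w (q) (q)) (r (m) (w (q) (q)))) (m)))  →  (u (r (w (q) (q)) (r (m) (w (q) (q)))))
3. (u (r (w (q) (q)) (r (m) (w (q) (q)))))  →  (u (r (w (q) (q)) (w (q) (q))))
normal form: (u (r (w (q) (q)) (w (q) (q))))

size = 8


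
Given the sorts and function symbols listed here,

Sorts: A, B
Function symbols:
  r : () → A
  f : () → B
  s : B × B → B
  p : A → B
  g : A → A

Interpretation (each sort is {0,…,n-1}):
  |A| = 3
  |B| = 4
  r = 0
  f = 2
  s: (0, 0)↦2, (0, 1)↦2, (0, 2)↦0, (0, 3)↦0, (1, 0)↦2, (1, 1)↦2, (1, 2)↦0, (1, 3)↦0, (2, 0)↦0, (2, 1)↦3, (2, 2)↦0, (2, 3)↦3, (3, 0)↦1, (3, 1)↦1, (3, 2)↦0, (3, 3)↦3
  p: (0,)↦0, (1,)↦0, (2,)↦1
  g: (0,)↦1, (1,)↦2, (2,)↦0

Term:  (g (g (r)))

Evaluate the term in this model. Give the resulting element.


  r = 0
  (g (r)) = g(0,) = 1
  (g (g (r))) = g(1,) = 2

value = 2


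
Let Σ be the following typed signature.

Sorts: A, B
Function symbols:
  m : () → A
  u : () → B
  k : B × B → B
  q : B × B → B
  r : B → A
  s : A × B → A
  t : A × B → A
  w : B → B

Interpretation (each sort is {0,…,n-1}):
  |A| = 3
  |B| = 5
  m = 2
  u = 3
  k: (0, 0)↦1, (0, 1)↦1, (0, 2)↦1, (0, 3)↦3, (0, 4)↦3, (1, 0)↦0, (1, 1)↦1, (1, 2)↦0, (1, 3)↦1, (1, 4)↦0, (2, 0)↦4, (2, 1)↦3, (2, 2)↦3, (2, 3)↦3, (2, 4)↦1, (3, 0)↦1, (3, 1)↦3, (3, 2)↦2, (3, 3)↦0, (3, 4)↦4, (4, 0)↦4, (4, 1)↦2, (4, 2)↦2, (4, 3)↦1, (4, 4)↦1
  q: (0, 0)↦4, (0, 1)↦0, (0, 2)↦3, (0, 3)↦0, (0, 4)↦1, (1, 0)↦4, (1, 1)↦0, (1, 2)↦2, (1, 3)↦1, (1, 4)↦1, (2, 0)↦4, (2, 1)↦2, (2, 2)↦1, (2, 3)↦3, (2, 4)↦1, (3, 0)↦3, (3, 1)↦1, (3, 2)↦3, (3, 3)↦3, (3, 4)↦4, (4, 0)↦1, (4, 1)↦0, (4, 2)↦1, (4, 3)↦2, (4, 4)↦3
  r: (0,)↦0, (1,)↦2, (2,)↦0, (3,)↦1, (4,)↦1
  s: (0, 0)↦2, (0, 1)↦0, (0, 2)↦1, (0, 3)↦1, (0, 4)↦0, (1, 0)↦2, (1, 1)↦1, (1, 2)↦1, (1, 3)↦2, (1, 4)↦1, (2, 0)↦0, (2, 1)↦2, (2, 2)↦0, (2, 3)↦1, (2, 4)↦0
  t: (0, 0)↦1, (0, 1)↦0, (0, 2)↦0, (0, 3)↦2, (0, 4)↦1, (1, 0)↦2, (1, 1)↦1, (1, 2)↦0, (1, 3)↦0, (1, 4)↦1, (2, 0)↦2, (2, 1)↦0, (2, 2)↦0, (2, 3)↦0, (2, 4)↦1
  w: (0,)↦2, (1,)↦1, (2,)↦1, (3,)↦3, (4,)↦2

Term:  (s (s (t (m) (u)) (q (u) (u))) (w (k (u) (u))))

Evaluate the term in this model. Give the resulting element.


  m = 2
  u = 3
  (t (m) (u)) = t(2, 3) = 0
  u = 3
  u = 3
  (q (u) (u)) = q(3, 3) = 3
  (s (t (m) (u)) (q (u) (u))) = s(0, 3) = 1
  u = 3
  u = 3
  (k (u) (u)) = k(3, 3) = 0
  (w (k (u) (u))) = w(0,) = 2
  (s (s (t (m) (u)) (q (u) (u))) (w (k (u) (u)))) = s(1, 2) = 1

value = 1


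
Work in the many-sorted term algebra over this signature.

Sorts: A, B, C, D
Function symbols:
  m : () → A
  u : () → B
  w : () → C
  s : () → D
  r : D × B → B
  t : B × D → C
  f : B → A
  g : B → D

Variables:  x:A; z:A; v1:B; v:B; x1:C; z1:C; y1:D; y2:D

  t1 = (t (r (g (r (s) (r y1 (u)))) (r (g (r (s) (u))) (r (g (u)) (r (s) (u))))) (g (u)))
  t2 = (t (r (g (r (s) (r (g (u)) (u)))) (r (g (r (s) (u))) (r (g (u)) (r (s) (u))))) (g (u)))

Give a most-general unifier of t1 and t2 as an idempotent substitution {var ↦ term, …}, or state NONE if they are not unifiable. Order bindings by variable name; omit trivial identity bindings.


{y1 ↦ (g (u))}


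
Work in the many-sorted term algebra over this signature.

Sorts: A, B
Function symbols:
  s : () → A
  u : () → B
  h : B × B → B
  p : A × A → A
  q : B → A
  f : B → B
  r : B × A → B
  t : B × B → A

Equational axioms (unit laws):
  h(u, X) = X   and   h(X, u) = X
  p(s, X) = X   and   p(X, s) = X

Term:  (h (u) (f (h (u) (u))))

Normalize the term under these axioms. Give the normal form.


1. (h (u) (f (h (u) (u))))  →  (f (h (u) (u)))
2. (f (h (u) (u)))  →  (f (u))

normal form = (f (u))


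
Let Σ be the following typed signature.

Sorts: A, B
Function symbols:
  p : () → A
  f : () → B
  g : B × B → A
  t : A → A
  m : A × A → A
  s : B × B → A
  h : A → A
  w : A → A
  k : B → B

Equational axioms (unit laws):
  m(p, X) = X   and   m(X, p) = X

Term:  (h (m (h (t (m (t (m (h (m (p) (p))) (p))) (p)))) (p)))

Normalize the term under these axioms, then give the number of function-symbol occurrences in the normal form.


size = 6

1. (h (m (h (t (m (t (m (h (m (p) (p))) (p))) (p)))) (p)))  →  (h (h (t (m (t (m (h (m (p) (p))) (p))) (p)))))
2. (h (h (t (m (t (m (h (m (p) (p))) (p))) (p)))))  →  (h (h (t (t (m (h (m (p) (p))) (p))))))
3. (h (h (t (t (m (h (m (p) (p))) (p))))))  →  (h (h (t (t (h (m (p) (p)))))))
4. (h (h (t (t (h (m (p) (p)))))))  →  (h (h (t (t (h (p))))))
normal form: (h (h (t (t (h (p))))))


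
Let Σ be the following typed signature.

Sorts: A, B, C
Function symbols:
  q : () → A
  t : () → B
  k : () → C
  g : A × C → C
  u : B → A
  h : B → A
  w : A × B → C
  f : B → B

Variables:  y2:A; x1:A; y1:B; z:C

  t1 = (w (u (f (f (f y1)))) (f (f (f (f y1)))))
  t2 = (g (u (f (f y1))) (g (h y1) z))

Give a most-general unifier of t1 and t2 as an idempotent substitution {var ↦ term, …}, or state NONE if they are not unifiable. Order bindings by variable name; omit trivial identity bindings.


head clash or occurs-check failure — not unifiable

NONE (not unifiable)


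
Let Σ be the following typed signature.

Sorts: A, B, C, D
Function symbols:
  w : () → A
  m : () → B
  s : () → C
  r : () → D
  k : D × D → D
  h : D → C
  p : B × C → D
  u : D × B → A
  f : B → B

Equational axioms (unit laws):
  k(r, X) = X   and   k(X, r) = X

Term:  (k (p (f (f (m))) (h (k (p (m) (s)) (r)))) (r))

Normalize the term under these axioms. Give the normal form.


normal form = (p (f (f (m))) (h (p (m) (s))))

1. (k (p (f (f (m))) (h (k (p (m) (s)) (r)))) (r))  →  (p (f (f (m))) (h (k (p (m) (s)) (r))))
2. (p (f (f (m))) (h (k (p (m) (s)) (r))))  →  (p (f (f (m))) (h (p (m) (s))))


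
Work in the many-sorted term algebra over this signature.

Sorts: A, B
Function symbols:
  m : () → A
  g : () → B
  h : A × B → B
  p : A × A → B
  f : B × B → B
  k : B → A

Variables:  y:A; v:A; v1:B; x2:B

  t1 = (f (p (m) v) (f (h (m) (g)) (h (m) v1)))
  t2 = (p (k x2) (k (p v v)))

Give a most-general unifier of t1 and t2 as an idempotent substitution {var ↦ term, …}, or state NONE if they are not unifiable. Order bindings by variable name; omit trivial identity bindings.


head clash or occurs-check failure — not unifiable

NONE (not unifiable)


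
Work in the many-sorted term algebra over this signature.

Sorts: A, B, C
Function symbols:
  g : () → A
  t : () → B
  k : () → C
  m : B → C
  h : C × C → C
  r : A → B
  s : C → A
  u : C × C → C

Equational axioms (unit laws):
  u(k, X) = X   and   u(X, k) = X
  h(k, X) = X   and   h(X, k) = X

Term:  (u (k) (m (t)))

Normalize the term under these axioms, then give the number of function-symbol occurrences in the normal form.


size = 2

1. (u (k) (m (t)))  →  (m (t))
normal form: (m (t))


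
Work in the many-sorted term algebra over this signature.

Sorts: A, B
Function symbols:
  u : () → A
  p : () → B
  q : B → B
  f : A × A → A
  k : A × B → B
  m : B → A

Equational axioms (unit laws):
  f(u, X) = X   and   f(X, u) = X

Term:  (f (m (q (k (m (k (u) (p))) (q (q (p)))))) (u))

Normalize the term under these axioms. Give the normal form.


1. (f (m (q (k (m (k (u) (p))) (q (q (p)))))) (u))  →  (m (q (k (m (k (u) (p))) (q (q (p))))))

normal form = (m (q (k (m (k (u) (p))) (q (q (p))))))


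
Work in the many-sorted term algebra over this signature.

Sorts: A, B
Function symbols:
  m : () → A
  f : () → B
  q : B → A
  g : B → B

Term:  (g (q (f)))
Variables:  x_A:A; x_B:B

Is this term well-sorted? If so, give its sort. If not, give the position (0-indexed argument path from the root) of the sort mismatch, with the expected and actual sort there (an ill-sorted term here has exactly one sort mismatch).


ill-sorted at position [0]: expected B, got A

    (f) : B
  (q (f)) : A
(g (q (f))) : ✗ arg 0 at [0] has sort A, expected B


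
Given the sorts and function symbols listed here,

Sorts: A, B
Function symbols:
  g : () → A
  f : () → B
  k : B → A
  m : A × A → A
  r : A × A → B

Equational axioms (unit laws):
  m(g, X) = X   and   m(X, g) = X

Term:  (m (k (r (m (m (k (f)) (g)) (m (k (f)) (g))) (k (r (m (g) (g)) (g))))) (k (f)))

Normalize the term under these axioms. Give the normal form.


1. (m (k (r (m (m (k (f)) (g)) (m (k (f)) (g))) (k (r (m (g) (g)) (g))))) (k (f)))  →  (m (k (r (m (k (f)) (m (k (f)) (g))) (k (r (m (g) (g)) (g))))) (k (f)))
2. (m (k (r (m (k (f)) (m (k (f)) (g))) (k (r (m (g) (g)) (g))))) (k (f)))  →  (m (k (r (m (k (f)) (k (f))) (k (r (m (g) (g)) (g))))) (k (f)))
3. (m (k (r (m (k (f)) (k (f))) (k (r (m (g) (g)) (g))))) (k (f)))  →  (m (k (r (m (k (f)) (k (f))) (k (r (g) (g))))) (k (f)))

normal form = (m (k (r (m (k (f)) (k (f))) (k (r (g) (g))))) (k (f)))


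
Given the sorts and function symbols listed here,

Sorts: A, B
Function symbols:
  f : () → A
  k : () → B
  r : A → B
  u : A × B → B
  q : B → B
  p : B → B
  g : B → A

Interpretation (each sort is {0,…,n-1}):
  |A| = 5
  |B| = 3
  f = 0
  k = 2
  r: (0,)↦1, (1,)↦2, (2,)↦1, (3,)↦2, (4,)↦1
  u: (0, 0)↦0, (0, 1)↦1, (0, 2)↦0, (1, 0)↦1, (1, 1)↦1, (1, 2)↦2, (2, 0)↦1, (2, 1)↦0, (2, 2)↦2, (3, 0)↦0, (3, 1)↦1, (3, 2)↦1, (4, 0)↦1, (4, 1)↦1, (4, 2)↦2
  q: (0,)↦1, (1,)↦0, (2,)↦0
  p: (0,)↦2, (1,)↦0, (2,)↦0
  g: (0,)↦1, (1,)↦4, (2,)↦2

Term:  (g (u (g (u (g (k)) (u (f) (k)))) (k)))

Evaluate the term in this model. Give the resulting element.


  k = 2
  (g (k)) = g(2,) = 2
  f = 0
  k = 2
  (u (f) (k)) = u(0, 2) = 0
  (u (g (k)) (u (f) (k))) = u(2, 0) = 1
  (g (u (g (k)) (u (f) (k)))) = g(1,) = 4
  k = 2
  (u (g (u (g (k)) (u (f) (k)))) (k)) = u(4, 2) = 2
  (g (u (g (u (g (k)) (u (f) (k)))) (k))) = g(2,) = 2

value = 2


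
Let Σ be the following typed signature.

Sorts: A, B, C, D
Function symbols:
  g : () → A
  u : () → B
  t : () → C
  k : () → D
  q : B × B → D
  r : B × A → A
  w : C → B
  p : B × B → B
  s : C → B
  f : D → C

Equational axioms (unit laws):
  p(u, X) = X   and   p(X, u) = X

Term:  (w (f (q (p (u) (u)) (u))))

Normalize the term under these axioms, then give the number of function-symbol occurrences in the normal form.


size = 5

1. (w (f (q (p (u) (u)) (u))))  →  (w (f (q (u) (u))))
normal form: (w (f (q (u) (u))))


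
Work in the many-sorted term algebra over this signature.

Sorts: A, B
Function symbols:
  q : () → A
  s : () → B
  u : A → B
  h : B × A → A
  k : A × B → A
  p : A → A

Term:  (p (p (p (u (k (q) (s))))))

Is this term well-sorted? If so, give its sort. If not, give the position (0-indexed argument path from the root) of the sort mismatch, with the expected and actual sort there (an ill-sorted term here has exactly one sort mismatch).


          (q) : A
          (s) : B
        (k (q) (s)) : A
      (u (k (q) (s))) : B
    (p (u (k (q) (s)))) : ✗ arg 0 at [0, 0, 0] has sort B, expected A

ill-sorted at position [0, 0, 0]: expected A, got B


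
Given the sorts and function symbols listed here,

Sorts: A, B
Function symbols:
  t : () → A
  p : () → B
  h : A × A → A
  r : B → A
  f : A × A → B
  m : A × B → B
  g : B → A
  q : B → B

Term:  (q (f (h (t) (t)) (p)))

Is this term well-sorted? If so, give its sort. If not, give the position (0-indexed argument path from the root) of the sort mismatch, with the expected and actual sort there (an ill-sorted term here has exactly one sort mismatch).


      (t) : A
      (t) : A
    (h (t) (t)) : A
    (p) : B
  (f (h (t) (t)) (p)) : ✗ arg 1 at [0, 1] has sort B, expected A

ill-sorted at position [0, 1]: expected A, got B


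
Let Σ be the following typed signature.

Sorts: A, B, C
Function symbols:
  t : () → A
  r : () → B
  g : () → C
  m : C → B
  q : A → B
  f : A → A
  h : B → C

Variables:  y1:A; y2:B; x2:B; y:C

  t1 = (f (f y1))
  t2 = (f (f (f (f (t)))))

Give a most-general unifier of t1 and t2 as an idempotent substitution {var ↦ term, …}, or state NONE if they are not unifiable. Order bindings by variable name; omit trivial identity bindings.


{y1 ↦ (f (f (t)))}


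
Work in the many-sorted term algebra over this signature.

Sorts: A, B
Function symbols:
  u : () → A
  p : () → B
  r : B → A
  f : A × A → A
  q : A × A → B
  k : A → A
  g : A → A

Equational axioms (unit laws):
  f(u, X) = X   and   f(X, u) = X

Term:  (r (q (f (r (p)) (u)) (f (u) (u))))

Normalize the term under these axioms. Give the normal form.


normal form = (r (q (r (p)) (u)))

1. (r (q (f (r (p)) (u)) (f (u) (u))))  →  (r (q (r (p)) (f (u) (u))))
2. (r (q (r (p)) (f (u) (u))))  →  (r (q (r (p)) (u)))


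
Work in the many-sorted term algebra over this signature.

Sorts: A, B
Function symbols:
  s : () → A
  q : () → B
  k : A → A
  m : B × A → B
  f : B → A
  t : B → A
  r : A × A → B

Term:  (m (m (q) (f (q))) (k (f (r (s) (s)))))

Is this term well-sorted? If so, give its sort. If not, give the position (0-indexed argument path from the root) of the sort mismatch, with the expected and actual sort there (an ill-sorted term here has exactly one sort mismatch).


well-sorted; sort = B

    (q) : B
      (q) : B
    (f (q)) : A
  (m (q) (f (q))) : B
        (s) : A
        (s) : A
      (r (s) (s)) : B
    (f (r (s) (s))) : A
  (k (f (r (s) (s)))) : A
(m (m (q) (f (q))) (k (f (r (s) (s))))) : B


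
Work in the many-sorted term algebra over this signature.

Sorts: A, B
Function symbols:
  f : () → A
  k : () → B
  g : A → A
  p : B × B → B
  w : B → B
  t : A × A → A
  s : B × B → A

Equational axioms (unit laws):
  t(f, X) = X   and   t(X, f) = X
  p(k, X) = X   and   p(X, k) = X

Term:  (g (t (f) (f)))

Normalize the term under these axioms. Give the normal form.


1. (g (t (f) (f)))  →  (g (f))

normal form = (g (f))


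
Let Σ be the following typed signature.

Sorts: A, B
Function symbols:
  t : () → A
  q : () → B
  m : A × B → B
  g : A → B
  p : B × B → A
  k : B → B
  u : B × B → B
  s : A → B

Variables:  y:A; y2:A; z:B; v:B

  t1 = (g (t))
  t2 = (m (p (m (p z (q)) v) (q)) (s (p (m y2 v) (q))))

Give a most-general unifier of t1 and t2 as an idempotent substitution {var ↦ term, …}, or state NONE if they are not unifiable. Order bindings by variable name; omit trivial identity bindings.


head clash or occurs-check failure — not unifiable

NONE (not unifiable)


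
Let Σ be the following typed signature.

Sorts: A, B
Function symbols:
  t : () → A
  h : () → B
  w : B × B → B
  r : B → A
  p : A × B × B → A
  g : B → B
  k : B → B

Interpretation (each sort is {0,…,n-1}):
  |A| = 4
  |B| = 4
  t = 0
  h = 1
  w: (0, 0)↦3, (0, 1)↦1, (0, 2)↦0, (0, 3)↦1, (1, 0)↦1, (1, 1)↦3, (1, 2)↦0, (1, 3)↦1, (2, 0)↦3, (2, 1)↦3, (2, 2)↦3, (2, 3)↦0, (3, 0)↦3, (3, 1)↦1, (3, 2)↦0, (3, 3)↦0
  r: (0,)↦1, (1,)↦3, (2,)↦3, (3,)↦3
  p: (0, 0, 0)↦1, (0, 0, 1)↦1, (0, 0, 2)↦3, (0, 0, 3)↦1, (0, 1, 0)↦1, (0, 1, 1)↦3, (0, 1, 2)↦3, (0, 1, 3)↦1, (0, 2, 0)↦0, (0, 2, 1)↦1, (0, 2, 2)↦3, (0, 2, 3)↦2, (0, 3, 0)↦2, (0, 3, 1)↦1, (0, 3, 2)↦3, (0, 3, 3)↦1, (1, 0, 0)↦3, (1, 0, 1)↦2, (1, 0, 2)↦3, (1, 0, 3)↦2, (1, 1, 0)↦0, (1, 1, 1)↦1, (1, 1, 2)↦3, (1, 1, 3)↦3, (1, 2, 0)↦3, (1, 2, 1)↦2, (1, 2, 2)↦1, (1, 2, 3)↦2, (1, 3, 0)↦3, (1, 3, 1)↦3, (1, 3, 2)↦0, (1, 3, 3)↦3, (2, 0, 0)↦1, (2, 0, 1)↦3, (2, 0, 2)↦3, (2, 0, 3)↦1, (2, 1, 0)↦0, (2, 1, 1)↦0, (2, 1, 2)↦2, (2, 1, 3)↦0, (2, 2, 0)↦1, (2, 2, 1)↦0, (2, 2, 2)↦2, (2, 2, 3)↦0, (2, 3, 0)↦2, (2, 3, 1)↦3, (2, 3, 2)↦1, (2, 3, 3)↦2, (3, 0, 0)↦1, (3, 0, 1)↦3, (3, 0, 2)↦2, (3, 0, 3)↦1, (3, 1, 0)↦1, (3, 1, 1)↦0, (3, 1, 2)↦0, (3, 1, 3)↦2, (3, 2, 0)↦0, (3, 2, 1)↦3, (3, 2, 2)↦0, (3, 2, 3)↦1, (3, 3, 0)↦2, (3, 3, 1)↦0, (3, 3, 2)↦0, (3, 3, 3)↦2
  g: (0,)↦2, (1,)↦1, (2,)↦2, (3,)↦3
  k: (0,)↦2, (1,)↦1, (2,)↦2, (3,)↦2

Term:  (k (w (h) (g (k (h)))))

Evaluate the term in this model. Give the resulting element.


  h = 1
  h = 1
  (k (h)) = k(1,) = 1
  (g (k (h))) = g(1,) = 1
  (w (h) (g (k (h)))) = w(1, 1) = 3
  (k (w (h) (g (k (h))))) = k(3,) = 2

value = 2


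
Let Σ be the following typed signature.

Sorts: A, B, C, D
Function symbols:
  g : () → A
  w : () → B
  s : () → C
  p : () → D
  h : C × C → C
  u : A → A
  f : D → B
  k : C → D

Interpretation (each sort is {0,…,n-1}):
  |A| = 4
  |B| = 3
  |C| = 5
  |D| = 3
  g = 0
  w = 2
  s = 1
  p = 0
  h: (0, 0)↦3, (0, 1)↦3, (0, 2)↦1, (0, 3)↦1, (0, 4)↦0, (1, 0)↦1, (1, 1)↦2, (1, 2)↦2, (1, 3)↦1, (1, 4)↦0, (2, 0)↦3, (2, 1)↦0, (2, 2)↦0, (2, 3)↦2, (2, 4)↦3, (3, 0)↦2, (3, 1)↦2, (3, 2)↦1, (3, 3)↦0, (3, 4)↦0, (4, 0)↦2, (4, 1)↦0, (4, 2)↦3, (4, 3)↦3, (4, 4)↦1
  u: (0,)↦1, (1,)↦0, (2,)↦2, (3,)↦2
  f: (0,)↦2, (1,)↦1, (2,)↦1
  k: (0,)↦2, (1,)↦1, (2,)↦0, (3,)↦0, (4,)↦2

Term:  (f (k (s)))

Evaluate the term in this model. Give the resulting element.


value = 1

  s = 1
  (k (s)) = k(1,) = 1
  (f (k (s))) = f(1,) = 1


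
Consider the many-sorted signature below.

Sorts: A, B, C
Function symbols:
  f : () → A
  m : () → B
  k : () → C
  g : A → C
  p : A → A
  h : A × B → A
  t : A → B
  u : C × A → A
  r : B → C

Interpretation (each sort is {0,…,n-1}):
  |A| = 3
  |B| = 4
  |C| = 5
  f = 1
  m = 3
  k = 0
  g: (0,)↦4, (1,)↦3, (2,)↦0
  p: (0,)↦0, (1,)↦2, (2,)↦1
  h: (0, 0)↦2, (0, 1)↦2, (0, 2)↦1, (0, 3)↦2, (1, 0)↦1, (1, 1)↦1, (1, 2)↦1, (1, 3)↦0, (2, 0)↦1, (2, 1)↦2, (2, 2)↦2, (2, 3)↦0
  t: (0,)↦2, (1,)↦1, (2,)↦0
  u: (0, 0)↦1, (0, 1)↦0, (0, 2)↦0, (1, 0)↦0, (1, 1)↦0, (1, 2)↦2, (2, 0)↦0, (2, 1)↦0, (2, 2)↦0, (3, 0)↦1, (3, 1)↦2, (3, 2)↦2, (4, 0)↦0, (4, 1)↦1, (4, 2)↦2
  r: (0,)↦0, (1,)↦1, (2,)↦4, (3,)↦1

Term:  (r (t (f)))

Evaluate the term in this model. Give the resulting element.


  f = 1
  (t (f)) = t(1,) = 1
  (r (t (f))) = r(1,) = 1

value = 1


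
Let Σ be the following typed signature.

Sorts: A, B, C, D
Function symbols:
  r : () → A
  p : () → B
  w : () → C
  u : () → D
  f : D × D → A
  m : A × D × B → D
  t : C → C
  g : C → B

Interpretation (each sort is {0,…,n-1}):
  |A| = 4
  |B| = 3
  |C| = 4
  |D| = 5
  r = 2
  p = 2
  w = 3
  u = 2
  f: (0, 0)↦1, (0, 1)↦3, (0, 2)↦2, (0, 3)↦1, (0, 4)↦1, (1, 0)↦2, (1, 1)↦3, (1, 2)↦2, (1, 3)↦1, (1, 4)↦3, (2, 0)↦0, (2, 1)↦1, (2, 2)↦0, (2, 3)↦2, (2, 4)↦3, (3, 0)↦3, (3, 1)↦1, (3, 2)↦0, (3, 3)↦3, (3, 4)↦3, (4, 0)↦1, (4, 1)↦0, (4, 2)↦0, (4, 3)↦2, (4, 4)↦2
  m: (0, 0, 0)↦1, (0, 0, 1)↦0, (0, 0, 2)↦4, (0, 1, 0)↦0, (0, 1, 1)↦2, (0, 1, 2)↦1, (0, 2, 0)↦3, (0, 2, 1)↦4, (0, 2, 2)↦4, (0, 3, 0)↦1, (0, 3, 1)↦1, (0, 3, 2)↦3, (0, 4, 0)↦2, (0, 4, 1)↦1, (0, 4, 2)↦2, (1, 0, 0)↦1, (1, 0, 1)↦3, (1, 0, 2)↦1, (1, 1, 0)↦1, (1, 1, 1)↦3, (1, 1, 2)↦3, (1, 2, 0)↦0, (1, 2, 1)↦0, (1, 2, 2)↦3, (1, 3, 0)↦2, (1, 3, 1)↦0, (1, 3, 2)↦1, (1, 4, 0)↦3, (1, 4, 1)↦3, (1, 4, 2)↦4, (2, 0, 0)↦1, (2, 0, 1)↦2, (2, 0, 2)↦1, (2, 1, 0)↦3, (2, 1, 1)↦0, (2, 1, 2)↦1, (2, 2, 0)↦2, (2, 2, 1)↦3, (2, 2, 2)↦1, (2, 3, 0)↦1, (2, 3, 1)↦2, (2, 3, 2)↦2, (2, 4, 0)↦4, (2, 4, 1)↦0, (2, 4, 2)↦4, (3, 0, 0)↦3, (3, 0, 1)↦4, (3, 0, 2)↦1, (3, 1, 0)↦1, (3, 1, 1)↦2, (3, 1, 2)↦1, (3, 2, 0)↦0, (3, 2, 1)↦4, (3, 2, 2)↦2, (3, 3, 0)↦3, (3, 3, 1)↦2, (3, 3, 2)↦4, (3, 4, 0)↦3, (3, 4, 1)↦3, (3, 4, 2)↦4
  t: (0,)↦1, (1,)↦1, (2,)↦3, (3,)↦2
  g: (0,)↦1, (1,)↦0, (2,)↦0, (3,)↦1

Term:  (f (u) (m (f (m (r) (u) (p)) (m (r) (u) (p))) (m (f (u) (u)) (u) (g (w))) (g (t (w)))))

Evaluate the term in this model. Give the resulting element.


  u = 2
  r = 2
  u = 2
  p = 2
  (m (r) (u) (p)) = m(2, 2, 2) = 1
  r = 2
  u = 2
  p = 2
  (m (r) (u) (p)) = m(2, 2, 2) = 1
  (f (m (r) (u) (p)) (m (r) (u) (p))) = f(1, 1) = 3
  u = 2
  u = 2
  (f (u) (u)) = f(2, 2) = 0
  u = 2
  w = 3
  (g (w)) = g(3,) = 1
  (m (f (u) (u)) (u) (g (w))) = m(0, 2, 1) = 4
  w = 3
  (t (w)) = t(3,) = 2
  (g (t (w))) = g(2,) = 0
  (m (f (m (r) (u) (p)) (m (r) (u) (p))) (m (f (u) (u)) (u) (g (w))) (g (t (w)))) = m(3, 4, 0) = 3
  (f (u) (m (f (m (r) (u) (p)) (m (r) (u) (p))) (m (f (u) (u)) (u) (g (w))) (g (t (w))))) = f(2, 3) = 2

value = 2


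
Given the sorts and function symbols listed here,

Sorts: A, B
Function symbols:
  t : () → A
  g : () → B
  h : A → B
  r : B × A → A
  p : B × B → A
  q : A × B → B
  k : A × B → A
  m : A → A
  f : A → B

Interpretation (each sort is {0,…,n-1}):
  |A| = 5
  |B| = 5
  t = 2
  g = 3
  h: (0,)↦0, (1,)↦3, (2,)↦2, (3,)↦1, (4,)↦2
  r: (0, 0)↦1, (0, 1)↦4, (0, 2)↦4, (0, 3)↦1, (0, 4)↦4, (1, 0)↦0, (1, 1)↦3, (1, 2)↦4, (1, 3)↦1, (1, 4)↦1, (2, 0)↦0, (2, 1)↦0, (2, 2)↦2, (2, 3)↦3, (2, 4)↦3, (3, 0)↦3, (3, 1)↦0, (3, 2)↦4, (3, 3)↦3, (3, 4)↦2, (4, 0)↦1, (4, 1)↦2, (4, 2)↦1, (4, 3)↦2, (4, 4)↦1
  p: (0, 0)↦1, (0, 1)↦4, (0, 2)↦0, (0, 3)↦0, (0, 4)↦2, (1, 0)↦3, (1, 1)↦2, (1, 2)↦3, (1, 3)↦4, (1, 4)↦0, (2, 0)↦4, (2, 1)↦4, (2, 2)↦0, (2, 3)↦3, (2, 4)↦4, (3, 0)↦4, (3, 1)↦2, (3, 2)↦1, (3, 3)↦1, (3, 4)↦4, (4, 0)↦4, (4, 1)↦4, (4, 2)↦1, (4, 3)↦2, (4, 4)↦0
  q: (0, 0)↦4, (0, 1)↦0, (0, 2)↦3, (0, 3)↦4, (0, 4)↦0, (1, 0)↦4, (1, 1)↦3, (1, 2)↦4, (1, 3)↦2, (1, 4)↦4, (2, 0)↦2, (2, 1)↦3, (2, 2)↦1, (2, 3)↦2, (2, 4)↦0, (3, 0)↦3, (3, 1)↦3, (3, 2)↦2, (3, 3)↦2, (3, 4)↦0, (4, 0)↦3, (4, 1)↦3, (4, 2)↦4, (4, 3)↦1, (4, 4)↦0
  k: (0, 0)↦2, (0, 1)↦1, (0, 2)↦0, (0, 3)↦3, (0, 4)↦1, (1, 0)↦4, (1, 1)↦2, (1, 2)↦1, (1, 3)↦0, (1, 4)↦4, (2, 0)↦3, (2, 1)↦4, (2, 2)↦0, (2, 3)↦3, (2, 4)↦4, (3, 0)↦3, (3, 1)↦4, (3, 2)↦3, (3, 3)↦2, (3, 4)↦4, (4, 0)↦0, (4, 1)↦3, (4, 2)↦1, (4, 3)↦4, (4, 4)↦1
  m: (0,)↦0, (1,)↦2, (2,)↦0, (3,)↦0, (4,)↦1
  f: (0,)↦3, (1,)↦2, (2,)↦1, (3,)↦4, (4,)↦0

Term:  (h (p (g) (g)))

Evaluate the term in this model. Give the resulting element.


  g = 3
  g = 3
  (p (g) (g)) = p(3, 3) = 1
  (h (p (g) (g))) = h(1,) = 3

value = 3


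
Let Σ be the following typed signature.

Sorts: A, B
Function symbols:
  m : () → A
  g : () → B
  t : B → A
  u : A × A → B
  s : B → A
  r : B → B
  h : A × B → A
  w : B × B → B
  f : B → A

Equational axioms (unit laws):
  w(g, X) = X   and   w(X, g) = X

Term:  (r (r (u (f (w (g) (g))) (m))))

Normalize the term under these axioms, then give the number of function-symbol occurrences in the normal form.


1. (r (r (u (f (w (g) (g))) (m))))  →  (r (r (u (f (g)) (m))))
normal form: (r (r (u (f (g)) (m))))

size = 6


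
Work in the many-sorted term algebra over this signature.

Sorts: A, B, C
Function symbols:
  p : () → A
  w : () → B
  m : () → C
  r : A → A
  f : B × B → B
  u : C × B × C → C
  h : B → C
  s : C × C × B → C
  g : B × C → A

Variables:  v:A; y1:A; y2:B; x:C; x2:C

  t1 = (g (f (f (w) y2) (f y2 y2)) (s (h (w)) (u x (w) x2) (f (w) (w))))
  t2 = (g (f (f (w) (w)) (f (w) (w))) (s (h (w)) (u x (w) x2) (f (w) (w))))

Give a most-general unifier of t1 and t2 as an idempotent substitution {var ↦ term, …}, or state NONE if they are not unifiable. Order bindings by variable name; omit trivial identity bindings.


{y2 ↦ (w)}


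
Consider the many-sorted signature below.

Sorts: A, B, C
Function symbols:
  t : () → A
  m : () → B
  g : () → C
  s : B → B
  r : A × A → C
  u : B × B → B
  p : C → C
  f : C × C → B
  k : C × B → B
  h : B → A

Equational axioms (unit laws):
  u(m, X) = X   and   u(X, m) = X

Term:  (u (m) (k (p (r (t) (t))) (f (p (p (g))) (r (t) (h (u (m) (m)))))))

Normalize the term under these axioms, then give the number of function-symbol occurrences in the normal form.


1. (u (m) (k (p (r (t) (t))) (f (p (p (g))) (r (t) (h (u (m) (m)))))))  →  (k (p (r (t) (t))) (f (p (p (g))) (r (t) (h (u (m) (m))))))
2. (k (p (r (t) (t))) (f (p (p (g))) (r (t) (h (u (m) (m))))))  →  (k (p (r (t) (t))) (f (p (p (g))) (r (t) (h (m)))))
normal form: (k (p (r (t) (t))) (f (p (p (g))) (r (t) (h (m)))))

size = 13
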